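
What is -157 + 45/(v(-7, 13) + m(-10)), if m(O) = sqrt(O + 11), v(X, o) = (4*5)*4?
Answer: -1408/9 ≈ -156.44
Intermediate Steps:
v(X, o) = 80 (v(X, o) = 20*4 = 80)
m(O) = sqrt(11 + O)
-157 + 45/(v(-7, 13) + m(-10)) = -157 + 45/(80 + sqrt(11 - 10)) = -157 + 45/(80 + sqrt(1)) = -157 + 45/(80 + 1) = -157 + 45/81 = -157 + 45*(1/81) = -157 + 5/9 = -1408/9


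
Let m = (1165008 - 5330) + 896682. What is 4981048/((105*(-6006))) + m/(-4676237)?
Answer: -12294681631588/1474487669655 ≈ -8.3383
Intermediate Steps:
m = 2056360 (m = 1159678 + 896682 = 2056360)
4981048/((105*(-6006))) + m/(-4676237) = 4981048/((105*(-6006))) + 2056360/(-4676237) = 4981048/(-630630) + 2056360*(-1/4676237) = 4981048*(-1/630630) - 2056360/4676237 = -2490524/315315 - 2056360/4676237 = -12294681631588/1474487669655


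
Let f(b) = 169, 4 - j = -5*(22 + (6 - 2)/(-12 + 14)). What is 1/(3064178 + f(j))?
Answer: 1/3064347 ≈ 3.2633e-7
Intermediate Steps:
j = 124 (j = 4 - (-5)*(22 + (6 - 2)/(-12 + 14)) = 4 - (-5)*(22 + 4/2) = 4 - (-5)*(22 + 4*(½)) = 4 - (-5)*(22 + 2) = 4 - (-5)*24 = 4 - 1*(-120) = 4 + 120 = 124)
1/(3064178 + f(j)) = 1/(3064178 + 169) = 1/3064347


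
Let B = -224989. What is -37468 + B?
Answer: -262457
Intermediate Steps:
-37468 + B = -37468 - 224989 = -262457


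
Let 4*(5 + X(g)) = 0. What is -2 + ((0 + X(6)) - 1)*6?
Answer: -38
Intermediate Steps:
X(g) = -5 (X(g) = -5 + (¼)*0 = -5 + 0 = -5)
-2 + ((0 + X(6)) - 1)*6 = -2 + ((0 - 5) - 1)*6 = -2 + (-5 - 1)*6 = -2 - 6*6 = -2 - 36 = -38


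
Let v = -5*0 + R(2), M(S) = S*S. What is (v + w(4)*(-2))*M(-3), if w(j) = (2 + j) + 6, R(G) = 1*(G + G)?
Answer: -180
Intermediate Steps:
M(S) = S²
R(G) = 2*G (R(G) = 1*(2*G) = 2*G)
w(j) = 8 + j
v = 4 (v = -5*0 + 2*2 = 0 + 4 = 4)
(v + w(4)*(-2))*M(-3) = (4 + (8 + 4)*(-2))*(-3)² = (4 + 12*(-2))*9 = (4 - 24)*9 = -20*9 = -180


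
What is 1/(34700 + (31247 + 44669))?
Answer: 1/110616 ≈ 9.0403e-6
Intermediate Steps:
1/(34700 + (31247 + 44669)) = 1/(34700 + 75916) = 1/110616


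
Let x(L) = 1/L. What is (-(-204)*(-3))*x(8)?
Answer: -153/2 ≈ -76.500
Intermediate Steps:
(-(-204)*(-3))*x(8) = -(-204)*(-3)/8 = -4*153*(⅛) = -612*⅛ = -153/2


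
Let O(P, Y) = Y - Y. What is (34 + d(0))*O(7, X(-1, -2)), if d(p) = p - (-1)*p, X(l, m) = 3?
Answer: 0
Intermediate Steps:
d(p) = 2*p (d(p) = p + p = 2*p)
O(P, Y) = 0
(34 + d(0))*O(7, X(-1, -2)) = (34 + 2*0)*0 = (34 + 0)*0 = 34*0 = 0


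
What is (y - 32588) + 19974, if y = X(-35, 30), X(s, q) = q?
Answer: -12584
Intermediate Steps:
y = 30
(y - 32588) + 19974 = (30 - 32588) + 19974 = -32558 + 19974 = -12584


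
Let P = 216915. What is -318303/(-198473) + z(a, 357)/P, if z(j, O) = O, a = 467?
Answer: 23038516702/14350590265 ≈ 1.6054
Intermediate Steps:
-318303/(-198473) + z(a, 357)/P = -318303/(-198473) + 357/216915 = -318303*(-1/198473) + 357*(1/216915) = 318303/198473 + 119/72305 = 23038516702/14350590265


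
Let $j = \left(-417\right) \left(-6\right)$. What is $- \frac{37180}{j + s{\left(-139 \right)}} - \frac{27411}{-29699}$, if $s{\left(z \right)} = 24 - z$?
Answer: $- \frac{15863977}{1217659} \approx -13.028$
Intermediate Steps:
$j = 2502$
$- \frac{37180}{j + s{\left(-139 \right)}} - \frac{27411}{-29699} = - \frac{37180}{2502 + \left(24 - -139\right)} - \frac{27411}{-29699} = - \frac{37180}{2502 + \left(24 + 139\right)} - - \frac{27411}{29699} = - \frac{37180}{2502 + 163} + \frac{27411}{29699} = - \frac{37180}{2665} + \frac{27411}{29699} = \left(-37180\right) \frac{1}{2665} + \frac{27411}{29699} = - \frac{572}{41} + \frac{27411}{29699} = - \frac{15863977}{1217659}$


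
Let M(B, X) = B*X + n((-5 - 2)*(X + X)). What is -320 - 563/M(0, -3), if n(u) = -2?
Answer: -77/2 ≈ -38.500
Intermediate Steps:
M(B, X) = -2 + B*X (M(B, X) = B*X - 2 = -2 + B*X)
-320 - 563/M(0, -3) = -320 - 563/(-2 + 0*(-3)) = -320 - 563/(-2 + 0) = -320 - 563/(-2) = -320 - 563*(-1)/2 = -320 - 1*(-563/2) = -320 + 563/2 = -77/2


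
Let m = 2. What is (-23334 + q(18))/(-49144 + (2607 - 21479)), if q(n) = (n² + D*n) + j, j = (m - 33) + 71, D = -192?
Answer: 13213/34008 ≈ 0.38853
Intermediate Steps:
j = 40 (j = (2 - 33) + 71 = -31 + 71 = 40)
q(n) = 40 + n² - 192*n (q(n) = (n² - 192*n) + 40 = 40 + n² - 192*n)
(-23334 + q(18))/(-49144 + (2607 - 21479)) = (-23334 + (40 + 18² - 192*18))/(-49144 + (2607 - 21479)) = (-23334 + (40 + 324 - 3456))/(-49144 - 18872) = (-23334 - 3092)/(-68016) = -26426*(-1/68016) = 13213/34008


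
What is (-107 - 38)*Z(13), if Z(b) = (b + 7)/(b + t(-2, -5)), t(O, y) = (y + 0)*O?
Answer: -2900/23 ≈ -126.09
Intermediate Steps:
t(O, y) = O*y (t(O, y) = y*O = O*y)
Z(b) = (7 + b)/(10 + b) (Z(b) = (b + 7)/(b - 2*(-5)) = (7 + b)/(b + 10) = (7 + b)/(10 + b))
(-107 - 38)*Z(13) = (-107 - 38)*((7 + 13)/(10 + 13)) = -145*20/23 = -2900/23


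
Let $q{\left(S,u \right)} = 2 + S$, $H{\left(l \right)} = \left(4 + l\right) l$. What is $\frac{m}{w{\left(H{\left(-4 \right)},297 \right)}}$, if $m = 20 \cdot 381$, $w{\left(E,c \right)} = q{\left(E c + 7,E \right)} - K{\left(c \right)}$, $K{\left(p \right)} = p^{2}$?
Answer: $- \frac{127}{1470} \approx -0.086395$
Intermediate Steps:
$H{\left(l \right)} = l \left(4 + l\right)$
$w{\left(E,c \right)} = 9 - c^{2} + E c$ ($w{\left(E,c \right)} = \left(2 + \left(E c + 7\right)\right) - c^{2} = \left(2 + \left(7 + E c\right)\right) - c^{2} = \left(9 + E c\right) - c^{2} = 9 - c^{2} + E c$)
$m = 7620$
$\frac{m}{w{\left(H{\left(-4 \right)},297 \right)}} = \frac{7620}{9 - 297^{2} + - 4 \left(4 - 4\right) 297} = \frac{7620}{9 - 88209 + \left(-4\right) 0 \cdot 297} = \frac{7620}{9 - 88209 + 0 \cdot 297} = \frac{7620}{9 - 88209 + 0} = \frac{7620}{-88200} = 7620 \left(- \frac{1}{88200}\right) = - \frac{127}{1470}$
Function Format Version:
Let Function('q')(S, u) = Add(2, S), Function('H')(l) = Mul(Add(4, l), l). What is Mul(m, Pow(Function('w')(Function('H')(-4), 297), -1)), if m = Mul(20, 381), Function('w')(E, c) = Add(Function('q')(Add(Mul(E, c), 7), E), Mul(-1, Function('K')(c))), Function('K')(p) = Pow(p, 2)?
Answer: Rational(-127, 1470) ≈ -0.086395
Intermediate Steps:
Function('H')(l) = Mul(l, Add(4, l))
Function('w')(E, c) = Add(9, Mul(-1, Pow(c, 2)), Mul(E, c)) (Function('w')(E, c) = Add(Add(2, Add(Mul(E, c), 7)), Mul(-1, Pow(c, 2))) = Add(Add(2, Add(7, Mul(E, c))), Mul(-1, Pow(c, 2))) = Add(Add(9, Mul(E, c)), Mul(-1, Pow(c, 2))) = Add(9, Mul(-1, Pow(c, 2)), Mul(E, c)))
m = 7620
Mul(m, Pow(Function('w')(Function('H')(-4), 297), -1)) = Mul(7620, Pow(Add(9, Mul(-1, Pow(297, 2)), Mul(Mul(-4, Add(4, -4)), 297)), -1)) = Mul(7620, Pow(Add(9, Mul(-1, 88209), Mul(Mul(-4, 0), 297)), -1)) = Mul(7620, Pow(Add(9, -88209, Mul(0, 297)), -1)) = Mul(7620, Pow(Add(9, -88209, 0), -1)) = Mul(7620, Pow(-88200, -1)) = Mul(7620, Rational(-1, 88200)) = Rational(-127, 1470)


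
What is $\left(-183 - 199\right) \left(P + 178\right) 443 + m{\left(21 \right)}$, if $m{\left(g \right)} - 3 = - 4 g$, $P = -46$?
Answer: $-22337913$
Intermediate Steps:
$m{\left(g \right)} = 3 - 4 g$
$\left(-183 - 199\right) \left(P + 178\right) 443 + m{\left(21 \right)} = \left(-183 - 199\right) \left(-46 + 178\right) 443 + \left(3 - 84\right) = \left(-382\right) 132 \cdot 443 + \left(3 - 84\right) = \left(-50424\right) 443 - 81 = -22337832 - 81 = -22337913$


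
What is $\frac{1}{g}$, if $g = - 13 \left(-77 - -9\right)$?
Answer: $\frac{1}{884} \approx 0.0011312$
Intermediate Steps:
$g = 884$ ($g = - 13 \left(-77 + 9\right) = \left(-13\right) \left(-68\right) = 884$)
$\frac{1}{g} = \frac{1}{884}$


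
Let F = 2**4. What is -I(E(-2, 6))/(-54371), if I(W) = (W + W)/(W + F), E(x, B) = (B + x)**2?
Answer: 1/54371 ≈ 1.8392e-5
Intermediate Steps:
F = 16
I(W) = 2*W/(16 + W) (I(W) = (W + W)/(W + 16) = (2*W)/(16 + W) = 2*W/(16 + W))
-I(E(-2, 6))/(-54371) = -2*(6 - 2)**2/(16 + (6 - 2)**2)/(-54371) = -2*4**2/(16 + 4**2)*(-1/54371) = -2*16/(16 + 16)*(-1/54371) = -2*16/32*(-1/54371) = -1*1*(-1/54371) = -1*(-1/54371) = 1/54371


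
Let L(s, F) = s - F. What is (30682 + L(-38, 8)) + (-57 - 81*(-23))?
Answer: 32442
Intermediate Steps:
(30682 + L(-38, 8)) + (-57 - 81*(-23)) = (30682 + (-38 - 1*8)) + (-57 - 81*(-23)) = (30682 + (-38 - 8)) + (-57 + 1863) = (30682 - 46) + 1806 = 30636 + 1806 = 32442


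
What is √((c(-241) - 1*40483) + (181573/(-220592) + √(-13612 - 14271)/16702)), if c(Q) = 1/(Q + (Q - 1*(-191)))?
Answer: √(-727116558212987649986339487 + 1075360301516971512*I*√27883)/134017415868 ≈ 2.4845e-5 + 201.21*I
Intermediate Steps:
c(Q) = 1/(191 + 2*Q) (c(Q) = 1/(Q + (Q + 191)) = 1/(Q + (191 + Q)) = 1/(191 + 2*Q))
√((c(-241) - 1*40483) + (181573/(-220592) + √(-13612 - 14271)/16702)) = √((1/(191 + 2*(-241)) - 1*40483) + (181573/(-220592) + √(-13612 - 14271)/16702)) = √((1/(191 - 482) - 40483) + (181573*(-1/220592) + √(-27883)*(1/16702))) = √((1/(-291) - 40483) + (-181573/220592 + (I*√27883)*(1/16702))) = √((-1/291 - 40483) + (-181573/220592 + I*√27883/16702)) = √(-11780554/291 + (-181573/220592 + I*√27883/16702)) = √(-2598748805711/64192272 + I*√27883/16702)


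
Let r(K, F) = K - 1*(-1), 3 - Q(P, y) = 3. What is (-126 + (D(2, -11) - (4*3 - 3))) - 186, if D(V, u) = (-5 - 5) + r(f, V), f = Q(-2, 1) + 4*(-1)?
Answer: -334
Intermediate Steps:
Q(P, y) = 0 (Q(P, y) = 3 - 1*3 = 3 - 3 = 0)
f = -4 (f = 0 + 4*(-1) = 0 - 4 = -4)
r(K, F) = 1 + K (r(K, F) = K + 1 = 1 + K)
D(V, u) = -13 (D(V, u) = (-5 - 5) + (1 - 4) = -10 - 3 = -13)
(-126 + (D(2, -11) - (4*3 - 3))) - 186 = (-126 + (-13 - (4*3 - 3))) - 186 = (-126 + (-13 - (12 - 3))) - 186 = (-126 + (-13 - 1*9)) - 186 = (-126 + (-13 - 9)) - 186 = (-126 - 22) - 186 = -148 - 186 = -334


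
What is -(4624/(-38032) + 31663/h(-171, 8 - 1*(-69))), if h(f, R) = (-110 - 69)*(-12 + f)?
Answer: -65796178/77863389 ≈ -0.84502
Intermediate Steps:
h(f, R) = 2148 - 179*f (h(f, R) = -179*(-12 + f) = 2148 - 179*f)
-(4624/(-38032) + 31663/h(-171, 8 - 1*(-69))) = -(4624/(-38032) + 31663/(2148 - 179*(-171))) = -(4624*(-1/38032) + 31663/(2148 + 30609)) = -(-289/2377 + 31663/32757) = -1*65796178/77863389 = -65796178/77863389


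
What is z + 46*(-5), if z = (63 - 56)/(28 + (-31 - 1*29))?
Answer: -7367/32 ≈ -230.22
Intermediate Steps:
z = -7/32 (z = 7/(28 + (-31 - 29)) = 7/(28 - 60) = 7/(-32) = 7*(-1/32) = -7/32 ≈ -0.21875)
z + 46*(-5) = -7/32 + 46*(-5) = -7/32 - 230 = -7367/32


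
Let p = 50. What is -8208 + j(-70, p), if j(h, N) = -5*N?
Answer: -8458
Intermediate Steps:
-8208 + j(-70, p) = -8208 - 5*50 = -8208 - 250 = -8458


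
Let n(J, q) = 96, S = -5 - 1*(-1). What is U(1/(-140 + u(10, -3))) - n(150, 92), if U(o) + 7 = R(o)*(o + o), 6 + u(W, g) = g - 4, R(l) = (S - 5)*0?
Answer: -103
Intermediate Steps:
S = -4 (S = -5 + 1 = -4)
R(l) = 0 (R(l) = (-4 - 5)*0 = -9*0 = 0)
u(W, g) = -10 + g (u(W, g) = -6 + (g - 4) = -6 + (-4 + g) = -10 + g)
U(o) = -7 (U(o) = -7 + 0*(o + o) = -7 + 0*(2*o) = -7 + 0 = -7)
U(1/(-140 + u(10, -3))) - n(150, 92) = -7 - 1*96 = -7 - 96 = -103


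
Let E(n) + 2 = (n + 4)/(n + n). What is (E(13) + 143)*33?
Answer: 121539/26 ≈ 4674.6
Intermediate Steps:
E(n) = -2 + (4 + n)/(2*n) (E(n) = -2 + (n + 4)/(n + n) = -2 + (4 + n)/((2*n)) = -2 + (4 + n)*(1/(2*n)) = -2 + (4 + n)/(2*n))
(E(13) + 143)*33 = ((-3/2 + 2/13) + 143)*33 = (-35/26 + 143)*33 = (3683/26)*33 = 121539/26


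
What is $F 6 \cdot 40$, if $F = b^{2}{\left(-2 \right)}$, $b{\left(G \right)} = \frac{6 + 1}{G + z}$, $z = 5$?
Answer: $\frac{3920}{3} \approx 1306.7$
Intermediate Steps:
$b{\left(G \right)} = \frac{7}{5 + G}$ ($b{\left(G \right)} = \frac{6 + 1}{G + 5} = \frac{7}{5 + G}$)
$F = \frac{49}{9}$ ($F = \left(\frac{7}{5 - 2}\right)^{2} = \left(\frac{7}{3}\right)^{2} = \frac{49}{9} \approx 5.4444$)
$F 6 \cdot 40 = \frac{49}{9} \cdot 6 \cdot 40 = \frac{98}{3} \cdot 40 = \frac{3920}{3}$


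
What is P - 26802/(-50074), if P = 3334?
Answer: 83486759/25037 ≈ 3334.5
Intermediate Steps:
P - 26802/(-50074) = 3334 - 26802/(-50074) = 3334 - 26802*(-1)/50074 = 3334 - 1*(-13401/25037) = 3334 + 13401/25037 = 83486759/25037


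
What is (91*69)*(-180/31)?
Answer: -1130220/31 ≈ -36459.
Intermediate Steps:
(91*69)*(-180/31) = 6279*(-180*1/31) = 6279*(-180/31) = -1130220/31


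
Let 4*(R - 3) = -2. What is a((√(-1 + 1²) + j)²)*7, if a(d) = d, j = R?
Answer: 175/4 ≈ 43.750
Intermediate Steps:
R = 5/2 (R = 3 + (¼)*(-2) = 3 - ½ = 5/2 ≈ 2.5000)
j = 5/2 ≈ 2.5000
a((√(-1 + 1²) + j)²)*7 = (√(-1 + 1²) + 5/2)²*7 = (√(-1 + 1) + 5/2)²*7 = (√0 + 5/2)²*7 = (0 + 5/2)²*7 = (5/2)²*7 = (25/4)*7 = 175/4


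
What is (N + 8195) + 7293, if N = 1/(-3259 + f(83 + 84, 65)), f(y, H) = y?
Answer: 47888895/3092 ≈ 15488.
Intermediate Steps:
N = -1/3092 (N = 1/(-3259 + (83 + 84)) = 1/(-3259 + 167) = 1/(-3092) = -1/3092 ≈ -0.00032342)
(N + 8195) + 7293 = (-1/3092 + 8195) + 7293 = 25338939/3092 + 7293 = 47888895/3092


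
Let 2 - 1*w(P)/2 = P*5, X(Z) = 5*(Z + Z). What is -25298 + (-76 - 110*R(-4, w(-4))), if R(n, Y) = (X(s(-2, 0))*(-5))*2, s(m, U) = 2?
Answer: -3374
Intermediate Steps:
X(Z) = 10*Z (X(Z) = 5*(2*Z) = 10*Z)
w(P) = 4 - 10*P (w(P) = 4 - 2*P*5 = 4 - 10*P)
R(n, Y) = -200 (R(n, Y) = ((10*2)*(-5))*2 = (20*(-5))*2 = -100*2 = -200)
-25298 + (-76 - 110*R(-4, w(-4))) = -25298 + (-76 - 110*(-200)) = -25298 + (-76 + 22000) = -25298 + 21924 = -3374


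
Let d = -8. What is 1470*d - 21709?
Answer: -33469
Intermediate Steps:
1470*d - 21709 = 1470*(-8) - 21709 = -11760 - 21709 = -33469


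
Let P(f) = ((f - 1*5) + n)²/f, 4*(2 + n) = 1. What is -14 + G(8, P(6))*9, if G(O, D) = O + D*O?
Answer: 259/4 ≈ 64.750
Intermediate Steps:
n = -7/4 (n = -2 + (¼)*1 = -2 + ¼ = -7/4 ≈ -1.7500)
P(f) = (-27/4 + f)²/f (P(f) = ((f - 1*5) - 7/4)²/f = ((f - 5) - 7/4)²/f = ((-5 + f) - 7/4)²/f = (-27/4 + f)²/f)
-14 + G(8, P(6))*9 = -14 + (8*(1 + (1/16)*(-27 + 4*6)²/6))*9 = -14 + (8*(1 + (1/16)*(⅙)*(-27 + 24)²))*9 = -14 + (8*(1 + (1/16)*(⅙)*(-3)²))*9 = -14 + (8*(1 + (1/16)*(⅙)*9))*9 = -14 + (8*(1 + 3/32))*9 = -14 + (8*(35/32))*9 = -14 + (35/4)*9 = -14 + 315/4 = 259/4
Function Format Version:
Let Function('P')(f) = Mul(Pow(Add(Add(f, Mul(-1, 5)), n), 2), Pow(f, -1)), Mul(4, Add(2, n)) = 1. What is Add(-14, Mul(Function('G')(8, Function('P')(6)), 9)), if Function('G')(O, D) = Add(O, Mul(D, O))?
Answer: Rational(259, 4) ≈ 64.750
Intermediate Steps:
n = Rational(-7, 4) (n = Add(-2, Mul(Rational(1, 4), 1)) = Add(-2, Rational(1, 4)) = Rational(-7, 4) ≈ -1.7500)
Function('P')(f) = Mul(Pow(f, -1), Pow(Add(Rational(-27, 4), f), 2)) (Function('P')(f) = Mul(Pow(Add(Add(f, Mul(-1, 5)), Rational(-7, 4)), 2), Pow(f, -1)) = Mul(Pow(Add(Add(f, -5), Rational(-7, 4)), 2), Pow(f, -1)) = Mul(Pow(Add(Add(-5, f), Rational(-7, 4)), 2), Pow(f, -1)) = Mul(Pow(Add(Rational(-27, 4), f), 2), Pow(f, -1)) = Mul(Pow(f, -1), Pow(Add(Rational(-27, 4), f), 2)))
Add(-14, Mul(Function('G')(8, Function('P')(6)), 9)) = Add(-14, Mul(Mul(8, Add(1, Mul(Rational(1, 16), Pow(6, -1), Pow(Add(-27, Mul(4, 6)), 2)))), 9)) = Add(-14, Mul(Mul(8, Add(1, Mul(Rational(1, 16), Rational(1, 6), Pow(Add(-27, 24), 2)))), 9)) = Add(-14, Mul(Mul(8, Add(1, Mul(Rational(1, 16), Rational(1, 6), Pow(-3, 2)))), 9)) = Add(-14, Mul(Mul(8, Add(1, Mul(Rational(1, 16), Rational(1, 6), 9))), 9)) = Add(-14, Mul(Mul(8, Add(1, Rational(3, 32))), 9)) = Add(-14, Mul(Mul(8, Rational(35, 32)), 9)) = Add(-14, Mul(Rational(35, 4), 9)) = Add(-14, Rational(315, 4)) = Rational(259, 4)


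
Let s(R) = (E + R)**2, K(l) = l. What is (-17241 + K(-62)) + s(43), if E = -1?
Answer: -15539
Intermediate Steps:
s(R) = (-1 + R)**2
(-17241 + K(-62)) + s(43) = (-17241 - 62) + (-1 + 43)**2 = -17303 + 42**2 = -17303 + 1764 = -15539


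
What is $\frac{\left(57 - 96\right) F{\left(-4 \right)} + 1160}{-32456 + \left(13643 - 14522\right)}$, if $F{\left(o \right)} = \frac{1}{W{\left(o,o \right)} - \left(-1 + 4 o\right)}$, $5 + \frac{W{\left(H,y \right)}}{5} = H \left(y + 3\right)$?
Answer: $- \frac{4627}{133340} \approx -0.034701$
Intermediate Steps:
$W{\left(H,y \right)} = -25 + 5 H \left(3 + y\right)$ ($W{\left(H,y \right)} = -25 + 5 H \left(y + 3\right) = -25 + 5 H \left(3 + y\right)$)
$F{\left(o \right)} = \frac{1}{-24 + 5 o^{2} + 11 o}$ ($F{\left(o \right)} = \frac{1}{\left(-25 + 15 o + 5 o o\right) - \left(-1 + 4 o\right)} = \frac{1}{\left(-25 + 15 o + 5 o^{2}\right) - \left(-1 + 4 o\right)} = \frac{1}{\left(-25 + 5 o^{2} + 15 o\right) - \left(-1 + 4 o\right)} = \frac{1}{-24 + 5 o^{2} + 11 o}$)
$\frac{\left(57 - 96\right) F{\left(-4 \right)} + 1160}{-32456 + \left(13643 - 14522\right)} = \frac{\frac{57 - 96}{-24 + 5 \left(-4\right)^{2} + 11 \left(-4\right)} + 1160}{-32456 + \left(13643 - 14522\right)} = \frac{- \frac{39}{-24 + 5 \cdot 16 - 44} + 1160}{-32456 + \left(13643 - 14522\right)} = \frac{- \frac{39}{-24 + 80 - 44} + 1160}{-32456 - 879} = \frac{- \frac{39}{12} + 1160}{-33335} = \left(\left(-39\right) \frac{1}{12} + 1160\right) \left(- \frac{1}{33335}\right) = \left(- \frac{13}{4} + 1160\right) \left(- \frac{1}{33335}\right) = \frac{4627}{4} \left(- \frac{1}{33335}\right) = - \frac{4627}{133340}$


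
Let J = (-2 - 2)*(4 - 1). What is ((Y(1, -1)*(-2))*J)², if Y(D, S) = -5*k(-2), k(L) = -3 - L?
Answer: 14400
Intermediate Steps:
Y(D, S) = 5 (Y(D, S) = -5*(-3 - 1*(-2)) = -5*(-3 + 2) = -5*(-1) = 5)
J = -12 (J = -4*3 = -12)
((Y(1, -1)*(-2))*J)² = ((5*(-2))*(-12))² = (-10*(-12))² = 120² = 14400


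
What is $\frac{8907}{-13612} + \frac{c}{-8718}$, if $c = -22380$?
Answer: $\frac{37830889}{19778236} \approx 1.9128$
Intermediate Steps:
$\frac{8907}{-13612} + \frac{c}{-8718} = \frac{8907}{-13612} - \frac{22380}{-8718} = 8907 \left(- \frac{1}{13612}\right) - - \frac{3730}{1453} = - \frac{8907}{13612} + \frac{3730}{1453} = \frac{37830889}{19778236}$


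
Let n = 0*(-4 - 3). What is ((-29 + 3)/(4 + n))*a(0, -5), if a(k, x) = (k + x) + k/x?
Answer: 65/2 ≈ 32.500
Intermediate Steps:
n = 0 (n = 0*(-7) = 0)
a(k, x) = k + x + k/x
((-29 + 3)/(4 + n))*a(0, -5) = ((-29 + 3)/(4 + 0))*(0 - 5 + 0/(-5)) = (-26/4)*(0 - 5 + 0*(-⅕)) = (-26*¼)*(0 - 5 + 0) = -13/2*(-5) = 65/2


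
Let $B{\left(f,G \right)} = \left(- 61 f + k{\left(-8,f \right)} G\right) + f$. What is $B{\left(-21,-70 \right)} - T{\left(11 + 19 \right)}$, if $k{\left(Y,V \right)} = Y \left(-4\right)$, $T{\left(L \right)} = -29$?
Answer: $-951$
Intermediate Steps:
$k{\left(Y,V \right)} = - 4 Y$
$B{\left(f,G \right)} = - 60 f + 32 G$ ($B{\left(f,G \right)} = \left(- 61 f + \left(-4\right) \left(-8\right) G\right) + f = \left(- 61 f + 32 G\right) + f = - 60 f + 32 G$)
$B{\left(-21,-70 \right)} - T{\left(11 + 19 \right)} = \left(\left(-60\right) \left(-21\right) + 32 \left(-70\right)\right) - -29 = \left(1260 - 2240\right) + 29 = -980 + 29 = -951$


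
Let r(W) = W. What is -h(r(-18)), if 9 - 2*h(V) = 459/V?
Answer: -69/4 ≈ -17.250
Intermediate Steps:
h(V) = 9/2 - 459/(2*V)
-h(r(-18)) = -9*(-51 - 18)/(2*(-18)) = -9*(-1)*(-69)/(2*18) = -1*69/4 = -69/4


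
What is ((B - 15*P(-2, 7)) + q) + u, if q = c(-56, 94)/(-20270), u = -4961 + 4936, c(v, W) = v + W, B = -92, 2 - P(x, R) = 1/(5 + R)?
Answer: -5908781/40540 ≈ -145.75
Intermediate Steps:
P(x, R) = 2 - 1/(5 + R)
c(v, W) = W + v
u = -25
q = -19/10135 (q = (94 - 56)/(-20270) = 38*(-1/20270) = -19/10135 ≈ -0.0018747)
((B - 15*P(-2, 7)) + q) + u = ((-92 - 15*(9 + 2*7)/(5 + 7)) - 19/10135) - 25 = ((-92 - 15*(9 + 14)/12) - 19/10135) - 25 = ((-92 - 5*23/4) - 19/10135) - 25 = ((-92 - 15*23/12) - 19/10135) - 25 = ((-92 - 115/4) - 19/10135) - 25 = (-483/4 - 19/10135) - 25 = -4895281/40540 - 25 = -5908781/40540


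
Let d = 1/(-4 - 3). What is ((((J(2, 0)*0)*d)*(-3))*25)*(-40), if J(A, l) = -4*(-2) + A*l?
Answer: 0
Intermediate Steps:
J(A, l) = 8 + A*l
d = -⅐ (d = 1/(-7) = -⅐ ≈ -0.14286)
((((J(2, 0)*0)*d)*(-3))*25)*(-40) = (((((8 + 2*0)*0)*(-⅐))*(-3))*25)*(-40) = (((((8 + 0)*0)*(-⅐))*(-3))*25)*(-40) = ((((8*0)*(-⅐))*(-3))*25)*(-40) = (((0*(-⅐))*(-3))*25)*(-40) = ((0*(-3))*25)*(-40) = (0*25)*(-40) = 0*(-40) = 0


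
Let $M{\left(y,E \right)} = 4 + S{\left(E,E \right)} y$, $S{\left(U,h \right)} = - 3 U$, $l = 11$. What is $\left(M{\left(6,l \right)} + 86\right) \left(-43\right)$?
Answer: $4644$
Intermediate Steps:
$M{\left(y,E \right)} = 4 - 3 E y$ ($M{\left(y,E \right)} = 4 + - 3 E y = 4 - 3 E y$)
$\left(M{\left(6,l \right)} + 86\right) \left(-43\right) = \left(\left(4 - 33 \cdot 6\right) + 86\right) \left(-43\right) = \left(\left(4 - 198\right) + 86\right) \left(-43\right) = \left(-194 + 86\right) \left(-43\right) = \left(-108\right) \left(-43\right) = 4644$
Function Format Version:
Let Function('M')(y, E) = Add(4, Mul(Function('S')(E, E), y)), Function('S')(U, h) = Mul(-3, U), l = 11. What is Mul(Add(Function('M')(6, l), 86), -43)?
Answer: 4644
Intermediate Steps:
Function('M')(y, E) = Add(4, Mul(-3, E, y)) (Function('M')(y, E) = Add(4, Mul(Mul(-3, E), y)) = Add(4, Mul(-3, E, y)))
Mul(Add(Function('M')(6, l), 86), -43) = Mul(Add(Add(4, Mul(-3, 11, 6)), 86), -43) = Mul(Add(Add(4, -198), 86), -43) = Mul(Add(-194, 86), -43) = Mul(-108, -43) = 4644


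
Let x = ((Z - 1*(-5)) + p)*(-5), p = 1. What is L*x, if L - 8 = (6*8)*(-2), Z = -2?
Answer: 1760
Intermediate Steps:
x = -20 (x = ((-2 - 1*(-5)) + 1)*(-5) = ((-2 + 5) + 1)*(-5) = (3 + 1)*(-5) = 4*(-5) = -20)
L = -88 (L = 8 + (6*8)*(-2) = 8 + 48*(-2) = 8 - 96 = -88)
L*x = -88*(-20) = 1760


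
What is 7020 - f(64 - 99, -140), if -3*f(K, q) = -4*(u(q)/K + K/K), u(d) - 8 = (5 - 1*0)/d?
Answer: 5158943/735 ≈ 7019.0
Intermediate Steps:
u(d) = 8 + 5/d (u(d) = 8 + (5 - 1*0)/d = 8 + (5 + 0)/d = 8 + 5/d)
f(K, q) = 4/3 + 4*(8 + 5/q)/(3*K) (f(K, q) = -(-4)*((8 + 5/q)/K + K/K)/3 = -(-4)*((8 + 5/q)/K + 1)/3 = -(-4)*(1 + (8 + 5/q)/K)/3 = -(-4 - 4*(8 + 5/q)/K)/3 = 4/3 + 4*(8 + 5/q)/(3*K))
7020 - f(64 - 99, -140) = 7020 - 4*(5 + 8*(-140) + (64 - 99)*(-140))/(3*(64 - 99)*(-140)) = 7020 - 4*(-1)*(5 - 1120 - 35*(-140))/(3*(-35)*140) = 7020 - 4*(-1)*(-1)*(5 - 1120 + 4900)/(3*35*140) = 7020 - 4*(-1)*(-1)*3785/(3*35*140) = 7020 - 1*757/735 = 7020 - 757/735 = 5158943/735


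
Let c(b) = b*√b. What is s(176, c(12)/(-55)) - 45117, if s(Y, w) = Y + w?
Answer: -44941 - 24*√3/55 ≈ -44942.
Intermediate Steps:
c(b) = b^(3/2)
s(176, c(12)/(-55)) - 45117 = (176 + 12^(3/2)/(-55)) - 45117 = (176 + (24*√3)*(-1/55)) - 45117 = (176 - 24*√3/55) - 45117 = -44941 - 24*√3/55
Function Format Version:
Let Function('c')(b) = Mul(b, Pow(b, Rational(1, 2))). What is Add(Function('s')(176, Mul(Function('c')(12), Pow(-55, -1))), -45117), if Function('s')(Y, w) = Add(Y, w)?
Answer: Add(-44941, Mul(Rational(-24, 55), Pow(3, Rational(1, 2)))) ≈ -44942.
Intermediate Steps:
Function('c')(b) = Pow(b, Rational(3, 2))
Add(Function('s')(176, Mul(Function('c')(12), Pow(-55, -1))), -45117) = Add(Add(176, Mul(Pow(12, Rational(3, 2)), Pow(-55, -1))), -45117) = Add(Add(176, Mul(Mul(24, Pow(3, Rational(1, 2))), Rational(-1, 55))), -45117) = Add(Add(176, Mul(Rational(-24, 55), Pow(3, Rational(1, 2)))), -45117) = Add(-44941, Mul(Rational(-24, 55), Pow(3, Rational(1, 2))))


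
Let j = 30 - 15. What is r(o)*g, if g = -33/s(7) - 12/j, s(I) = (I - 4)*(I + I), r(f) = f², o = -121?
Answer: -1625151/70 ≈ -23216.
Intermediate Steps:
s(I) = 2*I*(-4 + I) (s(I) = (-4 + I)*(2*I) = 2*I*(-4 + I))
j = 15
g = -111/70 (g = -33*1/(14*(-4 + 7)) - 12/15 = -33/(2*7*3) - 12*1/15 = -33/42 - ⅘ = -33*1/42 - ⅘ = -11/14 - ⅘ = -111/70 ≈ -1.5857)
r(o)*g = (-121)²*(-111/70) = 14641*(-111/70) = -1625151/70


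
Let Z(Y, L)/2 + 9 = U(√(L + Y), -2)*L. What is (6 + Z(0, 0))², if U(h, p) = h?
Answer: 144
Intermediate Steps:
Z(Y, L) = -18 + 2*L*√(L + Y) (Z(Y, L) = -18 + 2*(√(L + Y)*L) = -18 + 2*(L*√(L + Y)) = -18 + 2*L*√(L + Y))
(6 + Z(0, 0))² = (6 + (-18 + 2*0*√(0 + 0)))² = (6 + (-18 + 2*0*√0))² = (6 + (-18 + 2*0*0))² = (6 + (-18 + 0))² = (6 - 18)² = (-12)² = 144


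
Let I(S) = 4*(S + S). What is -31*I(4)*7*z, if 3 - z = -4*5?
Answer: -159712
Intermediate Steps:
z = 23 (z = 3 - (-4)*5 = 3 - 1*(-20) = 3 + 20 = 23)
I(S) = 8*S (I(S) = 4*(2*S) = 8*S)
-31*I(4)*7*z = -31*(8*4)*7*23 = -31*32*7*23 = -6944*23 = -31*5152 = -159712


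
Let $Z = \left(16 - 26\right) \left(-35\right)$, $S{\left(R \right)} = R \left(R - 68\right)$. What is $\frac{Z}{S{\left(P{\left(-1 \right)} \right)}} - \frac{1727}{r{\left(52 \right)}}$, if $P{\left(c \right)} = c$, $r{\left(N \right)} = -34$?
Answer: $\frac{131063}{2346} \approx 55.867$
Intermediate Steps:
$S{\left(R \right)} = R \left(-68 + R\right)$ ($S{\left(R \right)} = R \left(R - 68\right) = R \left(-68 + R\right)$)
$Z = 350$ ($Z = \left(-10\right) \left(-35\right) = 350$)
$\frac{Z}{S{\left(P{\left(-1 \right)} \right)}} - \frac{1727}{r{\left(52 \right)}} = \frac{350}{\left(-1\right) \left(-68 - 1\right)} - \frac{1727}{-34} = \frac{350}{\left(-1\right) \left(-69\right)} - - \frac{1727}{34} = \frac{350}{69} + \frac{1727}{34} = \frac{131063}{2346}$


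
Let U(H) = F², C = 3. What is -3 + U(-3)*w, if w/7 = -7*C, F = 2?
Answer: -591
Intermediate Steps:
U(H) = 4 (U(H) = 2² = 4)
w = -147 (w = 7*(-7*3) = 7*(-21) = -147)
-3 + U(-3)*w = -3 + 4*(-147) = -3 - 588 = -591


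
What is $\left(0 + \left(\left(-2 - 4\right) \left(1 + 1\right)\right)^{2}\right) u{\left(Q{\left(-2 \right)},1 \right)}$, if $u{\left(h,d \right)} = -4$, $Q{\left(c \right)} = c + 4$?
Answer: $-576$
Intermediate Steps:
$Q{\left(c \right)} = 4 + c$
$\left(0 + \left(\left(-2 - 4\right) \left(1 + 1\right)\right)^{2}\right) u{\left(Q{\left(-2 \right)},1 \right)} = \left(0 + \left(\left(-2 - 4\right) \left(1 + 1\right)\right)^{2}\right) \left(-4\right) = \left(0 + \left(\left(-6\right) 2\right)^{2}\right) \left(-4\right) = \left(0 + \left(-12\right)^{2}\right) \left(-4\right) = \left(0 + 144\right) \left(-4\right) = 144 \left(-4\right) = -576$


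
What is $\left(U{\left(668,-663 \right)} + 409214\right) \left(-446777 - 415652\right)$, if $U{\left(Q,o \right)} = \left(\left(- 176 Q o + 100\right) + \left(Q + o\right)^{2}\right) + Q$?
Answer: $-67577858848539$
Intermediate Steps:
$U{\left(Q,o \right)} = 100 + Q + \left(Q + o\right)^{2} - 176 Q o$ ($U{\left(Q,o \right)} = \left(\left(- 176 Q o + 100\right) + \left(Q + o\right)^{2}\right) + Q = \left(\left(100 - 176 Q o\right) + \left(Q + o\right)^{2}\right) + Q = \left(100 + \left(Q + o\right)^{2} - 176 Q o\right) + Q = 100 + Q + \left(Q + o\right)^{2} - 176 Q o$)
$\left(U{\left(668,-663 \right)} + 409214\right) \left(-446777 - 415652\right) = \left(\left(100 + 668 + \left(668 - 663\right)^{2} - 117568 \left(-663\right)\right) + 409214\right) \left(-446777 - 415652\right) = \left(\left(100 + 668 + 5^{2} + 77947584\right) + 409214\right) \left(-862429\right) = \left(\left(100 + 668 + 25 + 77947584\right) + 409214\right) \left(-862429\right) = \left(77948377 + 409214\right) \left(-862429\right) = 78357591 \left(-862429\right) = -67577858848539$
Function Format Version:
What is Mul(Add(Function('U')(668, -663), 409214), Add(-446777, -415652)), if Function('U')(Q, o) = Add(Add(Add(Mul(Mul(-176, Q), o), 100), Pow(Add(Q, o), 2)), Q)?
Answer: -67577858848539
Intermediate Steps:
Function('U')(Q, o) = Add(100, Q, Pow(Add(Q, o), 2), Mul(-176, Q, o)) (Function('U')(Q, o) = Add(Add(Add(Mul(-176, Q, o), 100), Pow(Add(Q, o), 2)), Q) = Add(Add(Add(100, Mul(-176, Q, o)), Pow(Add(Q, o), 2)), Q) = Add(Add(100, Pow(Add(Q, o), 2), Mul(-176, Q, o)), Q) = Add(100, Q, Pow(Add(Q, o), 2), Mul(-176, Q, o)))
Mul(Add(Function('U')(668, -663), 409214), Add(-446777, -415652)) = Mul(Add(Add(100, 668, Pow(Add(668, -663), 2), Mul(-176, 668, -663)), 409214), Add(-446777, -415652)) = Mul(Add(Add(100, 668, Pow(5, 2), 77947584), 409214), -862429) = Mul(Add(Add(100, 668, 25, 77947584), 409214), -862429) = Mul(Add(77948377, 409214), -862429) = Mul(78357591, -862429) = -67577858848539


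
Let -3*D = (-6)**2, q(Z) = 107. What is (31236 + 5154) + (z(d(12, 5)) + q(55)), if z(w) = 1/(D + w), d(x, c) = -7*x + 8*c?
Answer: 2043831/56 ≈ 36497.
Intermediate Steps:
D = -12 (D = -1/3*(-6)**2 = -1/3*36 = -12)
z(w) = 1/(-12 + w)
(31236 + 5154) + (z(d(12, 5)) + q(55)) = (31236 + 5154) + (1/(-12 + (-7*12 + 8*5)) + 107) = 36390 + (1/(-12 + (-84 + 40)) + 107) = 36390 + (1/(-12 - 44) + 107) = 36390 + (1/(-56) + 107) = 36390 + (-1/56 + 107) = 36390 + 5991/56 = 2043831/56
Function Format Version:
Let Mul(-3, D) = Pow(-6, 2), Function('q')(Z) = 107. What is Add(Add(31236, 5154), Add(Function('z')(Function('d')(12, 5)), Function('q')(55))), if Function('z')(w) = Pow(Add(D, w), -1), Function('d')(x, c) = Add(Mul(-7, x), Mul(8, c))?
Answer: Rational(2043831, 56) ≈ 36497.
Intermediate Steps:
D = -12 (D = Mul(Rational(-1, 3), Pow(-6, 2)) = Mul(Rational(-1, 3), 36) = -12)
Function('z')(w) = Pow(Add(-12, w), -1)
Add(Add(31236, 5154), Add(Function('z')(Function('d')(12, 5)), Function('q')(55))) = Add(Add(31236, 5154), Add(Pow(Add(-12, Add(Mul(-7, 12), Mul(8, 5))), -1), 107)) = Add(36390, Add(Pow(Add(-12, Add(-84, 40)), -1), 107)) = Add(36390, Add(Pow(Add(-12, -44), -1), 107)) = Add(36390, Add(Pow(-56, -1), 107)) = Add(36390, Add(Rational(-1, 56), 107)) = Add(36390, Rational(5991, 56)) = Rational(2043831, 56)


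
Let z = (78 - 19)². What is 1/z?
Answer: 1/3481 ≈ 0.00028727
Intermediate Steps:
z = 3481 (z = 59² = 3481)
1/z = 1/3481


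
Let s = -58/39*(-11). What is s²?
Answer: 407044/1521 ≈ 267.62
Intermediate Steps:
s = 638/39 (s = -58*1/39*(-11) = -58/39*(-11) = 638/39 ≈ 16.359)
s² = (638/39)² = 407044/1521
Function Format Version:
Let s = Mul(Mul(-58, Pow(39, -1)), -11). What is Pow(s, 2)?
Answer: Rational(407044, 1521) ≈ 267.62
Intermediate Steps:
s = Rational(638, 39) (s = Mul(Mul(-58, Rational(1, 39)), -11) = Mul(Rational(-58, 39), -11) = Rational(638, 39) ≈ 16.359)
Pow(s, 2) = Pow(Rational(638, 39), 2) = Rational(407044, 1521)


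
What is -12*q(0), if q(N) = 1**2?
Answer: -12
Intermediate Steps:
q(N) = 1
-12*q(0) = -12*1 = -12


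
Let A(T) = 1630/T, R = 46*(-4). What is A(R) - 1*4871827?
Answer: -448208899/92 ≈ -4.8718e+6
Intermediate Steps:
R = -184
A(R) - 1*4871827 = 1630/(-184) - 1*4871827 = 1630*(-1/184) - 4871827 = -815/92 - 4871827 = -448208899/92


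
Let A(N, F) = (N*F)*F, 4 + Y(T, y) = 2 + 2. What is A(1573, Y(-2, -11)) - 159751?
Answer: -159751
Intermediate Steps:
Y(T, y) = 0 (Y(T, y) = -4 + (2 + 2) = -4 + 4 = 0)
A(N, F) = N*F**2 (A(N, F) = (F*N)*F = N*F**2)
A(1573, Y(-2, -11)) - 159751 = 1573*0**2 - 159751 = 1573*0 - 159751 = 0 - 159751 = -159751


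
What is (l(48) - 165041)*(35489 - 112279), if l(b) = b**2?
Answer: 12496574230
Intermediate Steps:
(l(48) - 165041)*(35489 - 112279) = (48**2 - 165041)*(35489 - 112279) = (2304 - 165041)*(-76790) = -162737*(-76790) = 12496574230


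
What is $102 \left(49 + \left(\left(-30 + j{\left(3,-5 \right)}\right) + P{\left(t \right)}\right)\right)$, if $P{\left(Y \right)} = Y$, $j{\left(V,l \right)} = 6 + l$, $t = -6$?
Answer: $1428$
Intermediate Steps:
$102 \left(49 + \left(\left(-30 + j{\left(3,-5 \right)}\right) + P{\left(t \right)}\right)\right) = 102 \left(49 + \left(\left(-30 + \left(6 - 5\right)\right) - 6\right)\right) = 102 \left(49 + \left(\left(-30 + 1\right) - 6\right)\right) = 102 \left(49 - 35\right) = 102 \cdot 14 = 1428$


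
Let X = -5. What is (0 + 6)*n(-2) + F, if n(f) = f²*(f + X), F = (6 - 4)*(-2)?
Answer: -172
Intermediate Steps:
F = -4 (F = 2*(-2) = -4)
n(f) = f²*(-5 + f) (n(f) = f²*(f - 5) = f²*(-5 + f))
(0 + 6)*n(-2) + F = (0 + 6)*((-2)²*(-5 - 2)) - 4 = 6*(4*(-7)) - 4 = 6*(-28) - 4 = -168 - 4 = -172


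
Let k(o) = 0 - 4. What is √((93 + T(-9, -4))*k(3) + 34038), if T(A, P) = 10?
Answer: √33626 ≈ 183.37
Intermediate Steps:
k(o) = -4
√((93 + T(-9, -4))*k(3) + 34038) = √((93 + 10)*(-4) + 34038) = √(103*(-4) + 34038) = √(-412 + 34038) = √33626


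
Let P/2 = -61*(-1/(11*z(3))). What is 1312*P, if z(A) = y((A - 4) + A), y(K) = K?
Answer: 80032/11 ≈ 7275.6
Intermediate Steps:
z(A) = -4 + 2*A (z(A) = (A - 4) + A = (-4 + A) + A = -4 + 2*A)
P = 61/11 (P = 2*(-61*(-1/(11*(-4 + 2*3)))) = 2*(-61*(-1/(11*(-4 + 6)))) = 2*(-61/(2*(-11))) = 2*(-61/(-22)) = 2*(-61*(-1/22)) = 2*(61/22) = 61/11 ≈ 5.5455)
1312*P = 1312*(61/11) = 80032/11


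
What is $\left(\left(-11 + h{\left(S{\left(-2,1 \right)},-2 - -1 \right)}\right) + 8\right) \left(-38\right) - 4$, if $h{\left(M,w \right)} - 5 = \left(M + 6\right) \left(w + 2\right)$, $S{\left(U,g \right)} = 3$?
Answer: $-422$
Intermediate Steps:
$h{\left(M,w \right)} = 5 + \left(2 + w\right) \left(6 + M\right)$ ($h{\left(M,w \right)} = 5 + \left(M + 6\right) \left(w + 2\right) = 5 + \left(6 + M\right) \left(2 + w\right) = 5 + \left(2 + w\right) \left(6 + M\right)$)
$\left(\left(-11 + h{\left(S{\left(-2,1 \right)},-2 - -1 \right)}\right) + 8\right) \left(-38\right) - 4 = \left(\left(-11 + \left(17 + 2 \cdot 3 + 6 \left(-2 - -1\right) + 3 \left(-2 - -1\right)\right)\right) + 8\right) \left(-38\right) - 4 = \left(\left(-11 + \left(17 + 6 + 6 \left(-2 + 1\right) + 3 \left(-2 + 1\right)\right)\right) + 8\right) \left(-38\right) - 4 = \left(\left(-11 + \left(17 + 6 + 6 \left(-1\right) + 3 \left(-1\right)\right)\right) + 8\right) \left(-38\right) - 4 = \left(\left(-11 + \left(17 + 6 - 6 - 3\right)\right) + 8\right) \left(-38\right) - 4 = \left(\left(-11 + 14\right) + 8\right) \left(-38\right) - 4 = \left(3 + 8\right) \left(-38\right) - 4 = 11 \left(-38\right) - 4 = -418 - 4 = -422$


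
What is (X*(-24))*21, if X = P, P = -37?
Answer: 18648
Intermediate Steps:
X = -37
(X*(-24))*21 = -37*(-24)*21 = 888*21 = 18648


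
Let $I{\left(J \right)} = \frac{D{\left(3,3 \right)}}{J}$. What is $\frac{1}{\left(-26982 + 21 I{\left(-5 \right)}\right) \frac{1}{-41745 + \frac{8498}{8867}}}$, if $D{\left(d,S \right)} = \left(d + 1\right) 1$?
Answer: $\frac{1850722085}{1196991798} \approx 1.5461$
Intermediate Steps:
$D{\left(d,S \right)} = 1 + d$ ($D{\left(d,S \right)} = \left(1 + d\right) 1 = 1 + d$)
$I{\left(J \right)} = \frac{4}{J}$ ($I{\left(J \right)} = \frac{1 + 3}{J} = \frac{4}{J}$)
$\frac{1}{\left(-26982 + 21 I{\left(-5 \right)}\right) \frac{1}{-41745 + \frac{8498}{8867}}} = \frac{1}{\left(-26982 + 21 \frac{4}{-5}\right) \frac{1}{-41745 + \frac{8498}{8867}}} = \frac{1}{\left(-26982 + 21 \cdot 4 \left(- \frac{1}{5}\right)\right) \frac{1}{-41745 + 8498 \cdot \frac{1}{8867}}} = \frac{1}{\left(-26982 + 21 \left(- \frac{4}{5}\right)\right) \frac{1}{-41745 + \frac{8498}{8867}}} = \frac{1}{\left(-26982 - \frac{84}{5}\right) \frac{1}{- \frac{370144417}{8867}}} = \frac{1}{\left(- \frac{134994}{5}\right) \left(- \frac{8867}{370144417}\right)} = \frac{1}{\frac{1196991798}{1850722085}} = \frac{1850722085}{1196991798}$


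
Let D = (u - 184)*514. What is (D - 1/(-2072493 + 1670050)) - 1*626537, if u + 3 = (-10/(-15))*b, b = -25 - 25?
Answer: -893167908692/1207329 ≈ -7.3979e+5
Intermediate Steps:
b = -50
u = -109/3 (u = -3 - 10/(-15)*(-50) = -3 - 10*(-1)/15*(-50) = -3 - 1*(-2/3)*(-50) = -3 + (2/3)*(-50) = -3 - 100/3 = -109/3 ≈ -36.333)
D = -339754/3 (D = (-109/3 - 184)*514 = -661/3*514 = -339754/3 ≈ -1.1325e+5)
(D - 1/(-2072493 + 1670050)) - 1*626537 = (-339754/3 - 1/(-2072493 + 1670050)) - 1*626537 = (-339754/3 - 1/(-402443)) - 626537 = (-339754/3 - 1*(-1/402443)) - 626537 = (-339754/3 + 1/402443) - 626537 = -136731619019/1207329 - 626537 = -893167908692/1207329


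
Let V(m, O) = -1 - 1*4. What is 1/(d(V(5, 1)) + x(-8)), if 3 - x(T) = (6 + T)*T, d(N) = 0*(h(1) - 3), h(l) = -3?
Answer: -1/13 ≈ -0.076923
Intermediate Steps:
V(m, O) = -5 (V(m, O) = -1 - 4 = -5)
d(N) = 0 (d(N) = 0*(-3 - 3) = 0*(-6) = 0)
x(T) = 3 - T*(6 + T) (x(T) = 3 - (6 + T)*T = 3 - T*(6 + T))
1/(d(V(5, 1)) + x(-8)) = 1/(0 + (3 - 1*(-8)² - 6*(-8))) = 1/(0 + (3 - 1*64 + 48)) = 1/(0 + (3 - 64 + 48)) = 1/(0 - 13) = 1/(-13) = -1/13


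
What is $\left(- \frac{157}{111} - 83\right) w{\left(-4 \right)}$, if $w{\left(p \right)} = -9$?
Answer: $\frac{28110}{37} \approx 759.73$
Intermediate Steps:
$\left(- \frac{157}{111} - 83\right) w{\left(-4 \right)} = \left(- \frac{157}{111} - 83\right) \left(-9\right) = \left(- \frac{9370}{111}\right) \left(-9\right) = \frac{28110}{37}$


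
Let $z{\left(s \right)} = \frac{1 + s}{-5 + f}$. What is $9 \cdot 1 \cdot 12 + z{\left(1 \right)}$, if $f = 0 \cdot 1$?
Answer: $\frac{538}{5} \approx 107.6$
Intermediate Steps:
$f = 0$
$z{\left(s \right)} = - \frac{1}{5} - \frac{s}{5}$ ($z{\left(s \right)} = \frac{1 + s}{-5 + 0} = \frac{1 + s}{-5} = \left(1 + s\right) \left(- \frac{1}{5}\right) = - \frac{1}{5} - \frac{s}{5}$)
$9 \cdot 1 \cdot 12 + z{\left(1 \right)} = 9 \cdot 1 \cdot 12 - \frac{2}{5} = 9 \cdot 12 - \frac{2}{5} = 108 - \frac{2}{5} = \frac{538}{5}$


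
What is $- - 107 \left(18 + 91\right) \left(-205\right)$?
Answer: $-2390915$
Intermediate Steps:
$- - 107 \left(18 + 91\right) \left(-205\right) = - \left(-107\right) 109 \left(-205\right) = - \left(-11663\right) \left(-205\right) = \left(-1\right) 2390915 = -2390915$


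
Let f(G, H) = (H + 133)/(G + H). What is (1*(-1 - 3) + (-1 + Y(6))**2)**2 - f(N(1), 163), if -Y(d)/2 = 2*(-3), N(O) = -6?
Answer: 2148877/157 ≈ 13687.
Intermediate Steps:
Y(d) = 12 (Y(d) = -4*(-3) = -2*(-6) = 12)
f(G, H) = (133 + H)/(G + H)
(1*(-1 - 3) + (-1 + Y(6))**2)**2 - f(N(1), 163) = (1*(-1 - 3) + (-1 + 12)**2)**2 - (133 + 163)/(-6 + 163) = (1*(-4) + 11**2)**2 - 296/157 = (-4 + 121)**2 - 296/157 = 117**2 - 1*296/157 = 13689 - 296/157 = 2148877/157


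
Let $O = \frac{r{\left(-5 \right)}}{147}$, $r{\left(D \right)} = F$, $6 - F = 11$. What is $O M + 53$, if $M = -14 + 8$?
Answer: $\frac{2607}{49} \approx 53.204$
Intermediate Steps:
$F = -5$ ($F = 6 - 11 = -5$)
$r{\left(D \right)} = -5$
$O = - \frac{5}{147} \approx -0.034014$
$M = -6$
$O M + 53 = \left(- \frac{5}{147}\right) \left(-6\right) + 53 = \frac{10}{49} + 53 = \frac{2607}{49}$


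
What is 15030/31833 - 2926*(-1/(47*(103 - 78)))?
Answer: 12311512/4155975 ≈ 2.9624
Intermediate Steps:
15030/31833 - 2926*(-1/(47*(103 - 78))) = 15030*(1/31833) - 2926/((-47*25)) = 1670/3537 - 2926/(-1175) = 1670/3537 - 2926*(-1/1175) = 1670/3537 + 2926/1175 = 12311512/4155975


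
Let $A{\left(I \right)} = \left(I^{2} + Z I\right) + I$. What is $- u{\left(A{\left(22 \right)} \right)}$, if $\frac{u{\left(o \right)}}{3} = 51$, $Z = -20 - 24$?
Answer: $-153$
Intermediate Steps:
$Z = -44$
$A{\left(I \right)} = I^{2} - 43 I$ ($A{\left(I \right)} = \left(I^{2} - 44 I\right) + I = I^{2} - 43 I$)
$u{\left(o \right)} = 153$ ($u{\left(o \right)} = 3 \cdot 51 = 153$)
$- u{\left(A{\left(22 \right)} \right)} = \left(-1\right) 153 = -153$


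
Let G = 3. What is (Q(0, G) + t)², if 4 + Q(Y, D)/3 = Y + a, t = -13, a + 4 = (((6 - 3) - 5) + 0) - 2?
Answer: 2401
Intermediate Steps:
a = -8 (a = -4 + ((((6 - 3) - 5) + 0) - 2) = -4 + (((3 - 5) + 0) - 2) = -4 + ((-2 + 0) - 2) = -4 + (-2 - 2) = -4 - 4 = -8)
Q(Y, D) = -36 + 3*Y (Q(Y, D) = -12 + 3*(Y - 8) = -12 + 3*(-8 + Y) = -12 + (-24 + 3*Y) = -36 + 3*Y)
(Q(0, G) + t)² = ((-36 + 3*0) - 13)² = ((-36 + 0) - 13)² = (-36 - 13)² = (-49)² = 2401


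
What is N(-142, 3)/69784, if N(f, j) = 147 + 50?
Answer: 197/69784 ≈ 0.0028230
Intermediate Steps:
N(f, j) = 197
N(-142, 3)/69784 = 197/69784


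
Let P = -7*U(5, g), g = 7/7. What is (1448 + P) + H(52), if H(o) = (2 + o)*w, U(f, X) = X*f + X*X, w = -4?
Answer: 1190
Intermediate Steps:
g = 1 (g = 7*(⅐) = 1)
U(f, X) = X² + X*f (U(f, X) = X*f + X² = X² + X*f)
H(o) = -8 - 4*o (H(o) = (2 + o)*(-4) = -8 - 4*o)
P = -42 (P = -7*(1 + 5) = -7*6 = -42)
(1448 + P) + H(52) = (1448 - 42) + (-8 - 4*52) = 1406 + (-8 - 208) = 1406 - 216 = 1190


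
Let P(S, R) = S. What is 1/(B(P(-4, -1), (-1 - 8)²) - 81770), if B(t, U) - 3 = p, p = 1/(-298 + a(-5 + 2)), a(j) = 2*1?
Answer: -296/24203033 ≈ -1.2230e-5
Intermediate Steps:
a(j) = 2
p = -1/296 (p = 1/(-298 + 2) = 1/(-296) = -1/296 ≈ -0.0033784)
B(t, U) = 887/296 (B(t, U) = 3 - 1/296 = 887/296)
1/(B(P(-4, -1), (-1 - 8)²) - 81770) = 1/(887/296 - 81770) = 1/(-24203033/296) = -296/24203033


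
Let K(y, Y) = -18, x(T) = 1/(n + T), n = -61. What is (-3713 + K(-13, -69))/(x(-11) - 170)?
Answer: 268632/12241 ≈ 21.945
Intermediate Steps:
x(T) = 1/(-61 + T)
(-3713 + K(-13, -69))/(x(-11) - 170) = (-3713 - 18)/(1/(-61 - 11) - 170) = -3731/(1/(-72) - 170) = -3731/(-1/72 - 170) = -3731/(-12241/72) = -3731*(-72/12241) = 268632/12241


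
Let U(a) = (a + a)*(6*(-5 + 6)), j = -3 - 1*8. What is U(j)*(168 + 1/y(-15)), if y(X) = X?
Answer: -110836/5 ≈ -22167.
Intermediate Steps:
j = -11 (j = -3 - 8 = -11)
U(a) = 12*a (U(a) = (2*a)*(6*1) = (2*a)*6 = 12*a)
U(j)*(168 + 1/y(-15)) = (12*(-11))*(168 + 1/(-15)) = -132*(168 - 1/15) = -132*2519/15 = -110836/5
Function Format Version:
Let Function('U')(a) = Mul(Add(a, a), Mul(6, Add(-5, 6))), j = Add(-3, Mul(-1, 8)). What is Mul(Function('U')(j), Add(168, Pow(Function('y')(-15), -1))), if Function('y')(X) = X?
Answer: Rational(-110836, 5) ≈ -22167.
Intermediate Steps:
j = -11 (j = Add(-3, -8) = -11)
Function('U')(a) = Mul(12, a) (Function('U')(a) = Mul(Mul(2, a), Mul(6, 1)) = Mul(Mul(2, a), 6) = Mul(12, a))
Mul(Function('U')(j), Add(168, Pow(Function('y')(-15), -1))) = Mul(Mul(12, -11), Add(168, Pow(-15, -1))) = Mul(-132, Add(168, Rational(-1, 15))) = Mul(-132, Rational(2519, 15)) = Rational(-110836, 5)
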